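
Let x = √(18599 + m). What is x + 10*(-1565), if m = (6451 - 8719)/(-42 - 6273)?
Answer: -15650 + √82414225355/2105 ≈ -15514.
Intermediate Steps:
m = 756/2105 (m = -2268/(-6315) = -2268*(-1/6315) = 756/2105 ≈ 0.35914)
x = √82414225355/2105 (x = √(18599 + 756/2105) = √(39151651/2105) = √82414225355/2105 ≈ 136.38)
x + 10*(-1565) = √82414225355/2105 + 10*(-1565) = √82414225355/2105 - 15650 = -15650 + √82414225355/2105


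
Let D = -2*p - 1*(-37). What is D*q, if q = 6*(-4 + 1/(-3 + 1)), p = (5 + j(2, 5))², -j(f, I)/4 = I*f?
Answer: 65151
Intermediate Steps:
j(f, I) = -4*I*f
p = 1225 (p = (5 - 4*5*2)² = (5 - 40)² = (-35)² = 1225)
q = -27 (q = 6*(-4 + 1/(-2)) = 6*(-4 - ½) = 6*(-9/2) = -27)
D = -2413 (D = -2*1225 - 1*(-37) = -2450 + 37 = -2413)
D*q = -2413*(-27) = 65151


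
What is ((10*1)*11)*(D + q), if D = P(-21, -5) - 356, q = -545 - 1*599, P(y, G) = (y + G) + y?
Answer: -170170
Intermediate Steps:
P(y, G) = G + 2*y (P(y, G) = (G + y) + y = G + 2*y)
q = -1144 (q = -545 - 599 = -1144)
D = -403 (D = (-5 + 2*(-21)) - 356 = (-5 - 42) - 356 = -47 - 356 = -403)
((10*1)*11)*(D + q) = ((10*1)*11)*(-403 - 1144) = (10*11)*(-1547) = 110*(-1547) = -170170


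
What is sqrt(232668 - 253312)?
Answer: 2*I*sqrt(5161) ≈ 143.68*I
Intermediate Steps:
sqrt(232668 - 253312) = sqrt(-20644) = 2*I*sqrt(5161)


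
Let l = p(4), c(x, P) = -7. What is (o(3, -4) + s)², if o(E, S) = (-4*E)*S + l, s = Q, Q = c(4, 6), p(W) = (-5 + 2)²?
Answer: 2500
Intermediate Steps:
p(W) = 9 (p(W) = (-3)² = 9)
l = 9
Q = -7
s = -7
o(E, S) = 9 - 4*E*S (o(E, S) = (-4*E)*S + 9 = -4*E*S + 9 = 9 - 4*E*S)
(o(3, -4) + s)² = ((9 - 4*3*(-4)) - 7)² = ((9 + 48) - 7)² = (57 - 7)² = 50² = 2500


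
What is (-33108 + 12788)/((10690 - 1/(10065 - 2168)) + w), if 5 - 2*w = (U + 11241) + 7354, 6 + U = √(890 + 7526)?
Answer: -1771556923935200/121750499470689 - 2534416429760*√526/121750499470689 ≈ -15.028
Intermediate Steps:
U = -6 + 4*√526 (U = -6 + √(890 + 7526) = -6 + √8416 = -6 + 4*√526 ≈ 85.739)
w = -9292 - 2*√526 (w = 5/2 - (((-6 + 4*√526) + 11241) + 7354)/2 = 5/2 - ((11235 + 4*√526) + 7354)/2 = 5/2 - (18589 + 4*√526)/2 = 5/2 + (-18589/2 - 2*√526) = -9292 - 2*√526 ≈ -9337.9)
(-33108 + 12788)/((10690 - 1/(10065 - 2168)) + w) = (-33108 + 12788)/((10690 - 1/(10065 - 2168)) + (-9292 - 2*√526)) = -20320/((10690 - 1/7897) + (-9292 - 2*√526)) = -20320/(84418929/7897 + (-9292 - 2*√526)) = -20320/(11040005/7897 - 2*√526)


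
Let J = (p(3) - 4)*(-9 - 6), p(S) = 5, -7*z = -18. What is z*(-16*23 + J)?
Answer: -6894/7 ≈ -984.86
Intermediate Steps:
z = 18/7 (z = -⅐*(-18) = 18/7 ≈ 2.5714)
J = -15 (J = (5 - 4)*(-9 - 6) = 1*(-15) = -15)
z*(-16*23 + J) = 18*(-16*23 - 15)/7 = 18*(-368 - 15)/7 = (18/7)*(-383) = -6894/7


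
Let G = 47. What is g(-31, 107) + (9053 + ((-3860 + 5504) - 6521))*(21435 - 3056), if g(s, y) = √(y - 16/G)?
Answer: 76750704 + 3*√26179/47 ≈ 7.6751e+7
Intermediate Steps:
g(s, y) = √(-16/47 + y) (g(s, y) = √(y - 16/47) = √(-16/47 + y))
g(-31, 107) + (9053 + ((-3860 + 5504) - 6521))*(21435 - 3056) = √(-752 + 2209*107)/47 + (9053 + ((-3860 + 5504) - 6521))*(21435 - 3056) = √(-752 + 236363)/47 + (9053 + (1644 - 6521))*18379 = √235611/47 + (9053 - 4877)*18379 = (3*√26179)/47 + 4176*18379 = 3*√26179/47 + 76750704 = 76750704 + 3*√26179/47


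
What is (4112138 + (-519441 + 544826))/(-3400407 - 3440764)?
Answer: -4137523/6841171 ≈ -0.60480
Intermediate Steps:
(4112138 + (-519441 + 544826))/(-3400407 - 3440764) = (4112138 + 25385)/(-6841171) = 4137523*(-1/6841171) = -4137523/6841171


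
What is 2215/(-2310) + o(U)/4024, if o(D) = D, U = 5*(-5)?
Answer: -897091/929544 ≈ -0.96509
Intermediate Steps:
U = -25
2215/(-2310) + o(U)/4024 = 2215/(-2310) - 25/4024 = 2215*(-1/2310) - 25*1/4024 = -443/462 - 25/4024 = -897091/929544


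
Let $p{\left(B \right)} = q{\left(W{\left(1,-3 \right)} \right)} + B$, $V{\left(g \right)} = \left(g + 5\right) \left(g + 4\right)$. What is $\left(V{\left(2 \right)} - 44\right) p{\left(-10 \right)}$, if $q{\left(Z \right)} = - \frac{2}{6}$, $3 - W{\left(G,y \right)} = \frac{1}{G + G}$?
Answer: $\frac{62}{3} \approx 20.667$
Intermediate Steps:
$W{\left(G,y \right)} = 3 - \frac{1}{2 G}$ ($W{\left(G,y \right)} = 3 - \frac{1}{G + G} = 3 - \frac{1}{2 G}$)
$q{\left(Z \right)} = - \frac{1}{3}$ ($q{\left(Z \right)} = \left(-2\right) \frac{1}{6} = - \frac{1}{3}$)
$V{\left(g \right)} = \left(4 + g\right) \left(5 + g\right)$ ($V{\left(g \right)} = \left(5 + g\right) \left(4 + g\right) = \left(4 + g\right) \left(5 + g\right)$)
$p{\left(B \right)} = - \frac{1}{3} + B$
$\left(V{\left(2 \right)} - 44\right) p{\left(-10 \right)} = \left(\left(20 + 2^{2} + 9 \cdot 2\right) - 44\right) \left(- \frac{1}{3} - 10\right) = \left(\left(20 + 4 + 18\right) - 44\right) \left(- \frac{31}{3}\right) = \left(42 - 44\right) \left(- \frac{31}{3}\right) = \left(-2\right) \left(- \frac{31}{3}\right) = \frac{62}{3}$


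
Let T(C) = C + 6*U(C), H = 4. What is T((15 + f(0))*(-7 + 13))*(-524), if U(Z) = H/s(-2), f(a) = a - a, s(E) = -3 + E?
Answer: -223224/5 ≈ -44645.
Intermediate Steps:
f(a) = 0
U(Z) = -4/5 (U(Z) = 4/(-3 - 2) = 4/(-5) = 4*(-1/5) = -4/5)
T(C) = -24/5 + C (T(C) = C + 6*(-4/5) = C - 24/5 = -24/5 + C)
T((15 + f(0))*(-7 + 13))*(-524) = (-24/5 + (15 + 0)*(-7 + 13))*(-524) = (-24/5 + 15*6)*(-524) = (-24/5 + 90)*(-524) = (426/5)*(-524) = -223224/5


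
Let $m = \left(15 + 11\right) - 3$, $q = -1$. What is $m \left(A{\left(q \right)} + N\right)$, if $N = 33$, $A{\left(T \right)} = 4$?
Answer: $851$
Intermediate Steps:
$m = 23$ ($m = 26 - 3 = 23$)
$m \left(A{\left(q \right)} + N\right) = 23 \left(4 + 33\right) = 23 \cdot 37 = 851$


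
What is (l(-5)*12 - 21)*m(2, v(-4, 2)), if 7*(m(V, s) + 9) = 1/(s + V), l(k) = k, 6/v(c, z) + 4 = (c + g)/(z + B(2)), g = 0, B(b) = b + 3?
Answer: 54837/77 ≈ 712.17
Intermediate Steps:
B(b) = 3 + b
v(c, z) = 6/(-4 + c/(5 + z)) (v(c, z) = 6/(-4 + (c + 0)/(z + (3 + 2))) = 6/(-4 + c/(z + 5)) = 6/(-4 + c/(5 + z)))
m(V, s) = -9 + 1/(7*(V + s)) (m(V, s) = -9 + 1/(7*(s + V)) = -9 + 1/(7*(V + s)))
(l(-5)*12 - 21)*m(2, v(-4, 2)) = (-5*12 - 21)*((⅐ - 9*2 - 54*(5 + 2)/(-20 - 4 - 4*2))/(2 + 6*(5 + 2)/(-20 - 4 - 4*2))) = (-60 - 21)*((⅐ - 18 - 54*7/(-20 - 4 - 8))/(2 + 6*7/(-20 - 4 - 8))) = -81*(⅐ - 18 - 54*7/(-32))/(2 + 6*7/(-32)) = -81*(⅐ - 18 - 54*(-1)*7/32)/(2 + 6*(-1/32)*7) = -81*(⅐ - 18 - 9*(-21/16))/(2 - 21/16) = -81*(⅐ - 18 + 189/16)/11/16 = -1296*(-677)/(11*112) = -81*(-677/77) = 54837/77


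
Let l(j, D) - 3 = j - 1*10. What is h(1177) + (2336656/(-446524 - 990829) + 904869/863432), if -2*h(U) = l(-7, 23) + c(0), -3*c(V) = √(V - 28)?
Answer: 7970468636837/1241056575496 + I*√7/3 ≈ 6.4223 + 0.88192*I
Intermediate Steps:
c(V) = -√(-28 + V)/3 (c(V) = -√(V - 28)/3 = -√(-28 + V)/3)
l(j, D) = -7 + j (l(j, D) = 3 + (j - 1*10) = 3 + (j - 10) = 3 + (-10 + j) = -7 + j)
h(U) = 7 + I*√7/3 (h(U) = -((-7 - 7) - √(-28 + 0)/3)/2 = -(-14 - 2*I*√7/3)/2 = 7 + I*√7/3)
h(1177) + (2336656/(-446524 - 990829) + 904869/863432) = (7 + I*√7/3) + (2336656/(-446524 - 990829) + 904869/863432) = (7 + I*√7/3) + (2336656/(-1437353) + 904869*(1/863432)) = (7 + I*√7/3) + (2336656*(-1/1437353) + 904869/863432) = (7 + I*√7/3) + (-2336656/1437353 + 904869/863432) = (7 + I*√7/3) - 716927391635/1241056575496 = 7970468636837/1241056575496 + I*√7/3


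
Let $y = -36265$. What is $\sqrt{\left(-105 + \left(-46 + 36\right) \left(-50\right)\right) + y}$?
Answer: $i \sqrt{35870} \approx 189.39 i$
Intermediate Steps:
$\sqrt{\left(-105 + \left(-46 + 36\right) \left(-50\right)\right) + y} = \sqrt{\left(-105 + \left(-46 + 36\right) \left(-50\right)\right) - 36265} = \sqrt{\left(-105 - -500\right) - 36265} = \sqrt{\left(-105 + 500\right) - 36265} = \sqrt{395 - 36265} = \sqrt{-35870} = i \sqrt{35870}$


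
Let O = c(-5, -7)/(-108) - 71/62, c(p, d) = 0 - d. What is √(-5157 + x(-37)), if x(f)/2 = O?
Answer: I*√1606457634/558 ≈ 71.829*I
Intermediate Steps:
c(p, d) = -d
O = -4051/3348 (O = -1*(-7)/(-108) - 71/62 = 7*(-1/108) - 71*1/62 = -7/108 - 71/62 = -4051/3348 ≈ -1.2100)
x(f) = -4051/1674 (x(f) = 2*(-4051/3348) = -4051/1674)
√(-5157 + x(-37)) = √(-5157 - 4051/1674) = √(-8636869/1674) = I*√1606457634/558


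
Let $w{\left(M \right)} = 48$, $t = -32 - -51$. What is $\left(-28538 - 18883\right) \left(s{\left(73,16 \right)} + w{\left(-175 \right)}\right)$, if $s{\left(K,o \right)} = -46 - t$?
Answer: $806157$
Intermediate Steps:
$t = 19$ ($t = -32 + 51 = 19$)
$s{\left(K,o \right)} = -65$ ($s{\left(K,o \right)} = -46 - 19 = -65$)
$\left(-28538 - 18883\right) \left(s{\left(73,16 \right)} + w{\left(-175 \right)}\right) = \left(-28538 - 18883\right) \left(-65 + 48\right) = \left(-47421\right) \left(-17\right) = 806157$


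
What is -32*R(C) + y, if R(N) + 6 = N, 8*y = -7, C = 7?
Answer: -263/8 ≈ -32.875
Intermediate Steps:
y = -7/8 (y = (1/8)*(-7) = -7/8 ≈ -0.87500)
R(N) = -6 + N
-32*R(C) + y = -32*(-6 + 7) - 7/8 = -32*1 - 7/8 = -32 - 7/8 = -263/8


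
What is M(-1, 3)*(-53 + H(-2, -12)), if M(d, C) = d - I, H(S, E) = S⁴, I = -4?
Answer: -111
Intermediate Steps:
M(d, C) = 4 + d (M(d, C) = d - 1*(-4) = d + 4 = 4 + d)
M(-1, 3)*(-53 + H(-2, -12)) = (4 - 1)*(-53 + (-2)⁴) = 3*(-53 + 16) = 3*(-37) = -111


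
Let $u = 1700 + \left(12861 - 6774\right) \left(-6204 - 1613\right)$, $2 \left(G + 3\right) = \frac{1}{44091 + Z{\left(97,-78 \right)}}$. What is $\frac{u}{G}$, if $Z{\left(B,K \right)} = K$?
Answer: $\frac{380755494714}{24007} \approx 1.586 \cdot 10^{7}$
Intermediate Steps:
$G = - \frac{264077}{88026}$ ($G = -3 + \frac{1}{2 \left(44091 - 78\right)} = -3 + \frac{1}{2 \cdot 44013} = -3 + \frac{1}{2} \cdot \frac{1}{44013} = -3 + \frac{1}{88026} = - \frac{264077}{88026} \approx -3.0$)
$u = -47580379$ ($u = 1700 + 6087 \left(-7817\right) = 1700 - 47582079 = -47580379$)
$\frac{u}{G} = - \frac{47580379}{- \frac{264077}{88026}} = \left(-47580379\right) \left(- \frac{88026}{264077}\right) = \frac{380755494714}{24007}$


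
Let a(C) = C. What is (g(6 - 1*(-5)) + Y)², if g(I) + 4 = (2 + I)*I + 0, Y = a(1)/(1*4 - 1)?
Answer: 174724/9 ≈ 19414.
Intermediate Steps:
Y = ⅓ (Y = 1/(1*4 - 1) = 1/(4 - 1) = 1/3 = 1*(⅓) = ⅓ ≈ 0.33333)
g(I) = -4 + I*(2 + I) (g(I) = -4 + ((2 + I)*I + 0) = -4 + (I*(2 + I) + 0) = -4 + I*(2 + I))
(g(6 - 1*(-5)) + Y)² = ((-4 + (6 - 1*(-5))² + 2*(6 - 1*(-5))) + ⅓)² = ((-4 + (6 + 5)² + 2*(6 + 5)) + ⅓)² = ((-4 + 11² + 2*11) + ⅓)² = ((-4 + 121 + 22) + ⅓)² = (139 + ⅓)² = (418/3)² = 174724/9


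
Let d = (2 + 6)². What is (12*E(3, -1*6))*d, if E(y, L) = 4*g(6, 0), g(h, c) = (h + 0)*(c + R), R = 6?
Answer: 110592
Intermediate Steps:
g(h, c) = h*(6 + c) (g(h, c) = (h + 0)*(c + 6) = h*(6 + c))
d = 64 (d = 8² = 64)
E(y, L) = 144 (E(y, L) = 4*(6*(6 + 0)) = 4*(6*6) = 4*36 = 144)
(12*E(3, -1*6))*d = (12*144)*64 = 1728*64 = 110592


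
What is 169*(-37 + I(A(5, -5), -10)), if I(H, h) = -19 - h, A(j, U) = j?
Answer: -7774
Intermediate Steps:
169*(-37 + I(A(5, -5), -10)) = 169*(-37 + (-19 - 1*(-10))) = 169*(-37 + (-19 + 10)) = 169*(-37 - 9) = 169*(-46) = -7774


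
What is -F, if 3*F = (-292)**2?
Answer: -85264/3 ≈ -28421.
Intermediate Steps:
F = 85264/3 (F = (1/3)*(-292)**2 = (1/3)*85264 = 85264/3 ≈ 28421.)
-F = -1*85264/3 = -85264/3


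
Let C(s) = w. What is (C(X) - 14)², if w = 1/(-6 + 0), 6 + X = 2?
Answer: 7225/36 ≈ 200.69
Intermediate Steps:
X = -4 (X = -6 + 2 = -4)
w = -⅙ (w = 1/(-6) = -⅙ ≈ -0.16667)
C(s) = -⅙
(C(X) - 14)² = (-⅙ - 14)² = (-85/6)² = 7225/36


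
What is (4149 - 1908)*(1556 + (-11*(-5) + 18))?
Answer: 3650589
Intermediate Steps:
(4149 - 1908)*(1556 + (-11*(-5) + 18)) = 2241*(1556 + (55 + 18)) = 2241*(1556 + 73) = 2241*1629 = 3650589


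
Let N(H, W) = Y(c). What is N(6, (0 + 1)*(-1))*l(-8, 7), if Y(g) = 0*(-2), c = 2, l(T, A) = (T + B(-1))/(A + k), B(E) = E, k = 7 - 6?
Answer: 0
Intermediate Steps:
k = 1
l(T, A) = (-1 + T)/(1 + A) (l(T, A) = (T - 1)/(A + 1) = (-1 + T)/(1 + A))
Y(g) = 0
N(H, W) = 0
N(6, (0 + 1)*(-1))*l(-8, 7) = 0*((-1 - 8)/(1 + 7)) = 0*(-9/8) = 0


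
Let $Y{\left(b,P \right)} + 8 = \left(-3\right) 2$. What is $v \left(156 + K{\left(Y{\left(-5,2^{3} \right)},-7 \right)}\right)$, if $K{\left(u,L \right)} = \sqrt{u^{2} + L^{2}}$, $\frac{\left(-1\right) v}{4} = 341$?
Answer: $-212784 - 9548 \sqrt{5} \approx -2.3413 \cdot 10^{5}$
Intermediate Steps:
$Y{\left(b,P \right)} = -14$ ($Y{\left(b,P \right)} = -8 - 6 = -14$)
$v = -1364$ ($v = \left(-4\right) 341 = -1364$)
$K{\left(u,L \right)} = \sqrt{L^{2} + u^{2}}$
$v \left(156 + K{\left(Y{\left(-5,2^{3} \right)},-7 \right)}\right) = - 1364 \left(156 + \sqrt{\left(-7\right)^{2} + \left(-14\right)^{2}}\right) = - 1364 \left(156 + \sqrt{49 + 196}\right) = - 1364 \left(156 + \sqrt{245}\right) = - 1364 \left(156 + 7 \sqrt{5}\right) = -212784 - 9548 \sqrt{5}$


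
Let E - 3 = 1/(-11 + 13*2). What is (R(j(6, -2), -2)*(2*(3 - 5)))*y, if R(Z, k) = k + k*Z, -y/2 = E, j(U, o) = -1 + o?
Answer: 1472/15 ≈ 98.133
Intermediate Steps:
E = 46/15 (E = 3 + 1/(-11 + 13*2) = 3 + 1/(-11 + 26) = 3 + 1/15 = 46/15 ≈ 3.0667)
y = -92/15 (y = -2*46/15 = -92/15 ≈ -6.1333)
R(Z, k) = k + Z*k
(R(j(6, -2), -2)*(2*(3 - 5)))*y = ((-2*(1 + (-1 - 2)))*(2*(3 - 5)))*(-92/15) = ((-2*(1 - 3))*(2*(-2)))*(-92/15) = (-2*(-2)*(-4))*(-92/15) = (4*(-4))*(-92/15) = -16*(-92/15) = 1472/15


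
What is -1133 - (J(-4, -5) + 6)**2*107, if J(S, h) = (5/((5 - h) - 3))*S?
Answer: -107305/49 ≈ -2189.9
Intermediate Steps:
J(S, h) = 5*S/(2 - h) (J(S, h) = (5/(2 - h))*S = 5*S/(2 - h))
-1133 - (J(-4, -5) + 6)**2*107 = -1133 - (-5*(-4)/(-2 - 5) + 6)**2*107 = -1133 - (-5*(-4)/(-7) + 6)**2*107 = -1133 - (-5*(-4)*(-1/7) + 6)**2*107 = -1133 - (-20/7 + 6)**2*107 = -1133 - (22/7)**2*107 = -1133 - 484*107/49 = -1133 - 1*51788/49 = -1133 - 51788/49 = -107305/49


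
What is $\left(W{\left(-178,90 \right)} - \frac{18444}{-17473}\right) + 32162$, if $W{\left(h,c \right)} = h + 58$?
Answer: $\frac{559888310}{17473} \approx 32043.0$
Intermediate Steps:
$W{\left(h,c \right)} = 58 + h$
$\left(W{\left(-178,90 \right)} - \frac{18444}{-17473}\right) + 32162 = \left(\left(58 - 178\right) - \frac{18444}{-17473}\right) + 32162 = \left(-120 - - \frac{18444}{17473}\right) + 32162 = \left(-120 + \frac{18444}{17473}\right) + 32162 = - \frac{2078316}{17473} + 32162 = \frac{559888310}{17473}$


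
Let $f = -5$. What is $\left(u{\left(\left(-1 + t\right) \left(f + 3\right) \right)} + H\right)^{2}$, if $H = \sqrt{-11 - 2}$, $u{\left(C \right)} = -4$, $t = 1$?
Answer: $\left(4 - i \sqrt{13}\right)^{2} \approx 3.0 - 28.844 i$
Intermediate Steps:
$H = i \sqrt{13}$ ($H = \sqrt{-13} = i \sqrt{13} \approx 3.6056 i$)
$\left(u{\left(\left(-1 + t\right) \left(f + 3\right) \right)} + H\right)^{2} = \left(-4 + i \sqrt{13}\right)^{2}$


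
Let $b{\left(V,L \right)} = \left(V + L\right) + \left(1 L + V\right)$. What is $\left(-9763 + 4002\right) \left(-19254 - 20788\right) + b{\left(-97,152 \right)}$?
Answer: $230682072$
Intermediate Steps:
$b{\left(V,L \right)} = 2 L + 2 V$ ($b{\left(V,L \right)} = \left(L + V\right) + \left(L + V\right) = 2 L + 2 V$)
$\left(-9763 + 4002\right) \left(-19254 - 20788\right) + b{\left(-97,152 \right)} = \left(-9763 + 4002\right) \left(-19254 - 20788\right) + \left(2 \cdot 152 + 2 \left(-97\right)\right) = \left(-5761\right) \left(-40042\right) + \left(304 - 194\right) = 230681962 + 110 = 230682072$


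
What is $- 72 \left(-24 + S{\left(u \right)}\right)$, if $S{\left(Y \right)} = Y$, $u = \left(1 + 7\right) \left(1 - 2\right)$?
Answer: $2304$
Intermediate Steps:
$u = -8$ ($u = 8 \left(-1\right) = -8$)
$- 72 \left(-24 + S{\left(u \right)}\right) = - 72 \left(-24 - 8\right) = \left(-72\right) \left(-32\right) = 2304$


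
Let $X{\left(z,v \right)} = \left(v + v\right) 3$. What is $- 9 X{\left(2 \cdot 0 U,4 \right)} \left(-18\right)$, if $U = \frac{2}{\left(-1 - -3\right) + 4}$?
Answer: $3888$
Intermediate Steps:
$U = \frac{1}{3}$ ($U = \frac{2}{\left(-1 + 3\right) + 4} = \frac{2}{2 + 4} = \frac{2}{6} = 2 \cdot \frac{1}{6} = \frac{1}{3} \approx 0.33333$)
$X{\left(z,v \right)} = 6 v$ ($X{\left(z,v \right)} = 2 v 3 = 6 v$)
$- 9 X{\left(2 \cdot 0 U,4 \right)} \left(-18\right) = - 9 \cdot 6 \cdot 4 \left(-18\right) = \left(-9\right) 24 \left(-18\right) = \left(-216\right) \left(-18\right) = 3888$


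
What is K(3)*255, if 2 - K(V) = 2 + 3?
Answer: -765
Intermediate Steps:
K(V) = -3 (K(V) = 2 - (2 + 3) = 2 - 1*5 = 2 - 5 = -3)
K(3)*255 = -3*255 = -765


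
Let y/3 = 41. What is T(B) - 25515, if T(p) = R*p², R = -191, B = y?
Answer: -2915154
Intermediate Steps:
y = 123 (y = 3*41 = 123)
B = 123
T(p) = -191*p²
T(B) - 25515 = -191*123² - 25515 = -191*15129 - 25515 = -2889639 - 25515 = -2915154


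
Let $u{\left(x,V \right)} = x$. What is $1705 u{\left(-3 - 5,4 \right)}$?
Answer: $-13640$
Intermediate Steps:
$1705 u{\left(-3 - 5,4 \right)} = 1705 \left(-3 - 5\right) = 1705 \left(-8\right) = -13640$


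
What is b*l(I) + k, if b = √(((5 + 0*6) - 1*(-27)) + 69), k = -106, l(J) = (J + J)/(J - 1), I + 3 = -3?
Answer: -106 + 12*√101/7 ≈ -88.772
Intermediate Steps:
I = -6 (I = -3 - 3 = -6)
l(J) = 2*J/(-1 + J) (l(J) = (2*J)/(-1 + J) = 2*J/(-1 + J))
b = √101 (b = √(((5 + 0) + 27) + 69) = √((5 + 27) + 69) = √(32 + 69) = √101 ≈ 10.050)
b*l(I) + k = √101*(2*(-6)/(-1 - 6)) - 106 = √101*(2*(-6)/(-7)) - 106 = √101*(2*(-6)*(-⅐)) - 106 = √101*(12/7) - 106 = 12*√101/7 - 106 = -106 + 12*√101/7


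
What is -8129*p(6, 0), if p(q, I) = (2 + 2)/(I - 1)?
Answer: 32516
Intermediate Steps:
p(q, I) = 4/(-1 + I)
-8129*p(6, 0) = -32516/(-1 + 0) = -32516/(-1) = -32516*(-1) = -8129*(-4) = 32516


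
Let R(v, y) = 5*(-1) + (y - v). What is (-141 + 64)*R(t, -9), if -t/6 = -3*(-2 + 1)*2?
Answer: -1694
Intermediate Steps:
t = -36 (t = -6*(-3*(-2 + 1))*2 = -6*(-3*(-1))*2 = -18*2 = -6*6 = -36)
R(v, y) = -5 + y - v (R(v, y) = -5 + (y - v) = -5 + y - v)
(-141 + 64)*R(t, -9) = (-141 + 64)*(-5 - 9 - 1*(-36)) = -77*(-5 - 9 + 36) = -77*22 = -1694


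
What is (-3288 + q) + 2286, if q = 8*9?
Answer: -930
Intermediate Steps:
q = 72
(-3288 + q) + 2286 = (-3288 + 72) + 2286 = -3216 + 2286 = -930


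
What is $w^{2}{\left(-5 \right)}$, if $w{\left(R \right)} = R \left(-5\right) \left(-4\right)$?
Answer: $10000$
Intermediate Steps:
$w{\left(R \right)} = 20 R$ ($w{\left(R \right)} = - 5 R \left(-4\right) = 20 R$)
$w^{2}{\left(-5 \right)} = \left(20 \left(-5\right)\right)^{2} = \left(-100\right)^{2} = 10000$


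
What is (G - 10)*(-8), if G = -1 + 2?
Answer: 72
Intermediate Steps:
G = 1
(G - 10)*(-8) = (1 - 10)*(-8) = -9*(-8) = 72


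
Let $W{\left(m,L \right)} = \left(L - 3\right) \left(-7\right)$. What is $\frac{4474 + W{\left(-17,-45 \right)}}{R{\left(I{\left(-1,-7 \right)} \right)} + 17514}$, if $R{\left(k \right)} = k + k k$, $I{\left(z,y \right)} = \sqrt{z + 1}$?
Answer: $\frac{2405}{8757} \approx 0.27464$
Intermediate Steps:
$I{\left(z,y \right)} = \sqrt{1 + z}$
$R{\left(k \right)} = k + k^{2}$
$W{\left(m,L \right)} = 21 - 7 L$ ($W{\left(m,L \right)} = \left(-3 + L\right) \left(-7\right) = 21 - 7 L$)
$\frac{4474 + W{\left(-17,-45 \right)}}{R{\left(I{\left(-1,-7 \right)} \right)} + 17514} = \frac{4474 + \left(21 - -315\right)}{\sqrt{1 - 1} \left(1 + \sqrt{1 - 1}\right) + 17514} = \frac{4474 + \left(21 + 315\right)}{\sqrt{0} \left(1 + \sqrt{0}\right) + 17514} = \frac{4474 + 336}{0 \left(1 + 0\right) + 17514} = \frac{4810}{0 \cdot 1 + 17514} = \frac{4810}{0 + 17514} = \frac{4810}{17514} = 4810 \cdot \frac{1}{17514} = \frac{2405}{8757}$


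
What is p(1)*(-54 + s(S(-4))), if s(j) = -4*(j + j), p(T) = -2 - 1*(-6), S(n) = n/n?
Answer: -248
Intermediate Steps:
S(n) = 1
p(T) = 4 (p(T) = -2 + 6 = 4)
s(j) = -8*j
p(1)*(-54 + s(S(-4))) = 4*(-54 - 8*1) = 4*(-54 - 8) = 4*(-62) = -248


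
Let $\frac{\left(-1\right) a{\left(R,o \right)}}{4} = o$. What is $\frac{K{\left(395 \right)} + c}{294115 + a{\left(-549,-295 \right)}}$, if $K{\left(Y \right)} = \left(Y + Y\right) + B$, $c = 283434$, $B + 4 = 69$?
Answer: $\frac{284289}{295295} \approx 0.96273$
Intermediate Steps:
$B = 65$ ($B = -4 + 69 = 65$)
$a{\left(R,o \right)} = - 4 o$
$K{\left(Y \right)} = 65 + 2 Y$ ($K{\left(Y \right)} = \left(Y + Y\right) + 65 = 2 Y + 65 = 65 + 2 Y$)
$\frac{K{\left(395 \right)} + c}{294115 + a{\left(-549,-295 \right)}} = \frac{\left(65 + 2 \cdot 395\right) + 283434}{294115 - -1180} = \frac{\left(65 + 790\right) + 283434}{294115 + 1180} = \frac{855 + 283434}{295295} = 284289 \cdot \frac{1}{295295} = \frac{284289}{295295}$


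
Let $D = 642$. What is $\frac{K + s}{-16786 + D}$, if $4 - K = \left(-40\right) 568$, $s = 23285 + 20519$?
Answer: $- \frac{4158}{1009} \approx -4.1209$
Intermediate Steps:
$s = 43804$
$K = 22724$ ($K = 4 - \left(-40\right) 568 = 4 - -22720 = 4 + 22720 = 22724$)
$\frac{K + s}{-16786 + D} = \frac{22724 + 43804}{-16786 + 642} = \frac{66528}{-16144} = 66528 \left(- \frac{1}{16144}\right) = - \frac{4158}{1009}$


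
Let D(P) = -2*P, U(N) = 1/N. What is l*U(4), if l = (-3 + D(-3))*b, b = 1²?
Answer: ¾ ≈ 0.75000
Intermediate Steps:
b = 1
l = 3 (l = (-3 - 2*(-3))*1 = (-3 + 6)*1 = 3*1 = 3)
l*U(4) = 3/4 = 3*(¼) = ¾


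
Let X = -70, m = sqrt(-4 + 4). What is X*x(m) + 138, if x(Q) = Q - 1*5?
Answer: 488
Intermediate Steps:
m = 0 (m = sqrt(0) = 0)
x(Q) = -5 + Q (x(Q) = Q - 5 = -5 + Q)
X*x(m) + 138 = -70*(-5 + 0) + 138 = -70*(-5) + 138 = 350 + 138 = 488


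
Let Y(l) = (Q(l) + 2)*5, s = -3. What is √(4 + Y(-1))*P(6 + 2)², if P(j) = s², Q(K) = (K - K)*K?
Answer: 81*√14 ≈ 303.07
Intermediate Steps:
Q(K) = 0 (Q(K) = 0*K = 0)
P(j) = 9 (P(j) = (-3)² = 9)
Y(l) = 10 (Y(l) = (0 + 2)*5 = 2*5 = 10)
√(4 + Y(-1))*P(6 + 2)² = √(4 + 10)*9² = √14*81 = 81*√14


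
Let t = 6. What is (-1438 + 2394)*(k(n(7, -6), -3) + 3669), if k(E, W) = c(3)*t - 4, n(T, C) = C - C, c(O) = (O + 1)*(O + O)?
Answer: 3641404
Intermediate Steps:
c(O) = 2*O*(1 + O) (c(O) = (1 + O)*(2*O) = 2*O*(1 + O))
n(T, C) = 0
k(E, W) = 140 (k(E, W) = (2*3*(1 + 3))*6 - 4 = (2*3*4)*6 - 4 = 24*6 - 4 = 144 - 4 = 140)
(-1438 + 2394)*(k(n(7, -6), -3) + 3669) = (-1438 + 2394)*(140 + 3669) = 956*3809 = 3641404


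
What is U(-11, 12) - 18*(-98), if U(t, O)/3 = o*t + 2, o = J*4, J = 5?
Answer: 1110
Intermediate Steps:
o = 20 (o = 5*4 = 20)
U(t, O) = 6 + 60*t (U(t, O) = 3*(20*t + 2) = 3*(2 + 20*t) = 6 + 60*t)
U(-11, 12) - 18*(-98) = (6 + 60*(-11)) - 18*(-98) = (6 - 660) + 1764 = -654 + 1764 = 1110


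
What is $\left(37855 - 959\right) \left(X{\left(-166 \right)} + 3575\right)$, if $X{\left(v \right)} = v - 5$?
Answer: $125593984$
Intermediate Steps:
$X{\left(v \right)} = -5 + v$ ($X{\left(v \right)} = v - 5 = -5 + v$)
$\left(37855 - 959\right) \left(X{\left(-166 \right)} + 3575\right) = \left(37855 - 959\right) \left(\left(-5 - 166\right) + 3575\right) = 36896 \left(-171 + 3575\right) = 36896 \cdot 3404 = 125593984$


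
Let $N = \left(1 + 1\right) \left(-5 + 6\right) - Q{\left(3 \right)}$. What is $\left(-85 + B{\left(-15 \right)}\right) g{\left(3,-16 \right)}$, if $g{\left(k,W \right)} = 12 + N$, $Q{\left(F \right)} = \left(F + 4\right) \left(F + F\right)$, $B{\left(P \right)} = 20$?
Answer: $1820$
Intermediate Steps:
$Q{\left(F \right)} = 2 F \left(4 + F\right)$ ($Q{\left(F \right)} = \left(4 + F\right) 2 F = 2 F \left(4 + F\right)$)
$N = -40$ ($N = \left(1 + 1\right) \left(-5 + 6\right) - 2 \cdot 3 \left(4 + 3\right) = 2 \cdot 1 - 2 \cdot 3 \cdot 7 = 2 - 42 = -40$)
$g{\left(k,W \right)} = -28$ ($g{\left(k,W \right)} = 12 - 40 = -28$)
$\left(-85 + B{\left(-15 \right)}\right) g{\left(3,-16 \right)} = \left(-85 + 20\right) \left(-28\right) = \left(-65\right) \left(-28\right) = 1820$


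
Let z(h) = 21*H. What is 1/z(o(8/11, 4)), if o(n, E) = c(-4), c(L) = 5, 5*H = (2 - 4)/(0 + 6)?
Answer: -5/7 ≈ -0.71429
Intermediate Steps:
H = -1/15 (H = ((2 - 4)/(0 + 6))/5 = (-2/6)/5 = (-2*⅙)/5 = (⅕)*(-⅓) = -1/15 ≈ -0.066667)
o(n, E) = 5
z(h) = -7/5 (z(h) = 21*(-1/15) = -7/5)
1/z(o(8/11, 4)) = 1/(-7/5) = -5/7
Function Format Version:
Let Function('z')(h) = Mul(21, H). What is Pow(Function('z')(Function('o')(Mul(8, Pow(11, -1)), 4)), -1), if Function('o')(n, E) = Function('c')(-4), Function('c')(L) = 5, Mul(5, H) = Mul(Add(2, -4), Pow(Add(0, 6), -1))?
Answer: Rational(-5, 7) ≈ -0.71429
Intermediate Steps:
H = Rational(-1, 15) (H = Mul(Rational(1, 5), Mul(Add(2, -4), Pow(Add(0, 6), -1))) = Mul(Rational(1, 5), Mul(-2, Pow(6, -1))) = Mul(Rational(1, 5), Mul(-2, Rational(1, 6))) = Mul(Rational(1, 5), Rational(-1, 3)) = Rational(-1, 15) ≈ -0.066667)
Function('o')(n, E) = 5
Function('z')(h) = Rational(-7, 5) (Function('z')(h) = Mul(21, Rational(-1, 15)) = Rational(-7, 5))
Pow(Function('z')(Function('o')(Mul(8, Pow(11, -1)), 4)), -1) = Pow(Rational(-7, 5), -1) = Rational(-5, 7)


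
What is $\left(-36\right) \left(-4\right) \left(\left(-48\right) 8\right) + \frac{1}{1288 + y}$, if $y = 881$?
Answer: $- \frac{119937023}{2169} \approx -55296.0$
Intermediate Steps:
$\left(-36\right) \left(-4\right) \left(\left(-48\right) 8\right) + \frac{1}{1288 + y} = \left(-36\right) \left(-4\right) \left(\left(-48\right) 8\right) + \frac{1}{1288 + 881} = 144 \left(-384\right) + \frac{1}{2169} = -55296 + \frac{1}{2169} = - \frac{119937023}{2169}$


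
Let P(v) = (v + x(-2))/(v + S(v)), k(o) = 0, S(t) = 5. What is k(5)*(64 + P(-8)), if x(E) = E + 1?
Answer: 0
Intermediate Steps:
x(E) = 1 + E
P(v) = (-1 + v)/(5 + v) (P(v) = (v + (1 - 2))/(v + 5) = (v - 1)/(5 + v) = (-1 + v)/(5 + v))
k(5)*(64 + P(-8)) = 0*(64 + (-1 - 8)/(5 - 8)) = 0*(64 - 9/(-3)) = 0*(64 - 1/3*(-9)) = 0*(64 + 3) = 0*67 = 0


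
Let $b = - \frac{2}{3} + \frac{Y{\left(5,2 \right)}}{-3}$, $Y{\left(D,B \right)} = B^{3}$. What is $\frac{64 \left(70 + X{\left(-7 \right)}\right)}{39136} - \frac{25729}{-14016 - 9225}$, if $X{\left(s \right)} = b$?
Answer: $\frac{11521789}{9474581} \approx 1.2161$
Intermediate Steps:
$b = - \frac{10}{3}$ ($b = - \frac{2}{3} + \frac{2^{3}}{-3} = \left(-2\right) \frac{1}{3} + 8 \left(- \frac{1}{3}\right) = - \frac{2}{3} - \frac{8}{3} = - \frac{10}{3} \approx -3.3333$)
$X{\left(s \right)} = - \frac{10}{3}$
$\frac{64 \left(70 + X{\left(-7 \right)}\right)}{39136} - \frac{25729}{-14016 - 9225} = \frac{64 \left(70 - \frac{10}{3}\right)}{39136} - \frac{25729}{-14016 - 9225} = 64 \cdot \frac{200}{3} \cdot \frac{1}{39136} - \frac{25729}{-14016 - 9225} = \frac{12800}{3} \cdot \frac{1}{39136} - \frac{25729}{-23241} = \frac{400}{3669} - - \frac{25729}{23241} = \frac{400}{3669} + \frac{25729}{23241} = \frac{11521789}{9474581}$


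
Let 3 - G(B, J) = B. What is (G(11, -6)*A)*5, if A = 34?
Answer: -1360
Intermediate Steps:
G(B, J) = 3 - B
(G(11, -6)*A)*5 = ((3 - 1*11)*34)*5 = ((3 - 11)*34)*5 = -8*34*5 = -272*5 = -1360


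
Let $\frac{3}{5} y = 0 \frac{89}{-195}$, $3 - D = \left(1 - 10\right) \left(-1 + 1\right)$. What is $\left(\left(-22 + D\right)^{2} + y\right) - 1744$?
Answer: $-1383$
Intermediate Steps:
$D = 3$ ($D = 3 - \left(1 - 10\right) \left(-1 + 1\right) = 3 - \left(-9\right) 0 = 3 - 0 = 3 + 0 = 3$)
$y = 0$ ($y = \frac{5 \cdot 0 \frac{89}{-195}}{3} = \frac{5 \cdot 0 \cdot 89 \left(- \frac{1}{195}\right)}{3} = \frac{5 \cdot 0 \left(- \frac{89}{195}\right)}{3} = \frac{5}{3} \cdot 0 = 0$)
$\left(\left(-22 + D\right)^{2} + y\right) - 1744 = \left(\left(-22 + 3\right)^{2} + 0\right) - 1744 = \left(\left(-19\right)^{2} + 0\right) - 1744 = \left(361 + 0\right) - 1744 = 361 - 1744 = -1383$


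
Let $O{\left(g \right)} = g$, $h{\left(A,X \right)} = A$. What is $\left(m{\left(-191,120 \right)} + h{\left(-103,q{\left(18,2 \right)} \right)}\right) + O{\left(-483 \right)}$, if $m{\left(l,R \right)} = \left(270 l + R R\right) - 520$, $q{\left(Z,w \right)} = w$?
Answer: $-38276$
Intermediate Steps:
$m{\left(l,R \right)} = -520 + R^{2} + 270 l$ ($m{\left(l,R \right)} = \left(270 l + R^{2}\right) - 520 = \left(R^{2} + 270 l\right) - 520 = -520 + R^{2} + 270 l$)
$\left(m{\left(-191,120 \right)} + h{\left(-103,q{\left(18,2 \right)} \right)}\right) + O{\left(-483 \right)} = \left(\left(-520 + 120^{2} + 270 \left(-191\right)\right) - 103\right) - 483 = \left(\left(-520 + 14400 - 51570\right) - 103\right) - 483 = \left(-37690 - 103\right) - 483 = -37793 - 483 = -38276$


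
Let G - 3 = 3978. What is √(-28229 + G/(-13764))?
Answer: I*√148554827913/2294 ≈ 168.02*I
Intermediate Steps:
G = 3981 (G = 3 + 3978 = 3981)
√(-28229 + G/(-13764)) = √(-28229 + 3981/(-13764)) = √(-28229 + 3981*(-1/13764)) = √(-28229 - 1327/4588) = √(-129515979/4588) = I*√148554827913/2294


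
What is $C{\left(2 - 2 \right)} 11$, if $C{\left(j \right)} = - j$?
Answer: $0$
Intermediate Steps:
$C{\left(2 - 2 \right)} 11 = - (2 - 2) 11 = \left(-1\right) 0 \cdot 11 = 0 \cdot 11 = 0$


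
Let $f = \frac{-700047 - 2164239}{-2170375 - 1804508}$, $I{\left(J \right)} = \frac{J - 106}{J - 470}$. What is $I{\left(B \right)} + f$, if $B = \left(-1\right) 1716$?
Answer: $\frac{2250594337}{1448182373} \approx 1.5541$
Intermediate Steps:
$B = -1716$
$I{\left(J \right)} = \frac{-106 + J}{-470 + J}$
$f = \frac{954762}{1324961}$ ($f = - \frac{2864286}{-3974883} = \left(-2864286\right) \left(- \frac{1}{3974883}\right) = \frac{954762}{1324961} \approx 0.7206$)
$I{\left(B \right)} + f = \frac{-106 - 1716}{-470 - 1716} + \frac{954762}{1324961} = \frac{1}{-2186} \left(-1822\right) + \frac{954762}{1324961} = \left(- \frac{1}{2186}\right) \left(-1822\right) + \frac{954762}{1324961} = \frac{911}{1093} + \frac{954762}{1324961} = \frac{2250594337}{1448182373}$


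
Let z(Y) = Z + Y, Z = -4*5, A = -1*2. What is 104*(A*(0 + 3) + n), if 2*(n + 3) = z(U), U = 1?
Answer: -1924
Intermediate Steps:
A = -2
Z = -20
z(Y) = -20 + Y
n = -25/2 (n = -3 + (-20 + 1)/2 = -3 + (1/2)*(-19) = -3 - 19/2 = -25/2 ≈ -12.500)
104*(A*(0 + 3) + n) = 104*(-2*(0 + 3) - 25/2) = 104*(-2*3 - 25/2) = 104*(-6 - 25/2) = 104*(-37/2) = -1924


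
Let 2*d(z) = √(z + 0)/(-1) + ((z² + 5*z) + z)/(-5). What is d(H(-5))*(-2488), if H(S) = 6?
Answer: 89568/5 + 1244*√6 ≈ 20961.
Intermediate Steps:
d(z) = -3*z/5 - √z/2 - z²/10 (d(z) = (√(z + 0)/(-1) + ((z² + 5*z) + z)/(-5))/2 = (√z*(-1) + (z² + 6*z)*(-⅕))/2 = (-√z + (-6*z/5 - z²/5))/2 = (-√z - 6*z/5 - z²/5)/2 = -3*z/5 - √z/2 - z²/10)
d(H(-5))*(-2488) = (-⅗*6 - √6/2 - ⅒*6²)*(-2488) = (-18/5 - √6/2 - ⅒*36)*(-2488) = (-18/5 - √6/2 - 18/5)*(-2488) = (-36/5 - √6/2)*(-2488) = 89568/5 + 1244*√6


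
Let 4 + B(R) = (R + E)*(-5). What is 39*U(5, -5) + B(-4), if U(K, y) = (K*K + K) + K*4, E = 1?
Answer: 1961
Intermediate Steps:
B(R) = -9 - 5*R (B(R) = -4 + (R + 1)*(-5) = -4 + (1 + R)*(-5) = -4 + (-5 - 5*R) = -9 - 5*R)
U(K, y) = K**2 + 5*K (U(K, y) = (K**2 + K) + 4*K = (K + K**2) + 4*K = K**2 + 5*K)
39*U(5, -5) + B(-4) = 39*(5*(5 + 5)) + (-9 - 5*(-4)) = 39*(5*10) + (-9 + 20) = 39*50 + 11 = 1950 + 11 = 1961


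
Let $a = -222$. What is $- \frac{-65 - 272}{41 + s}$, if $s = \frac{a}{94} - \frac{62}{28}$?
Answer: $\frac{221746}{23967} \approx 9.2521$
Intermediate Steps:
$s = - \frac{3011}{658}$ ($s = - \frac{222}{94} - \frac{62}{28} = \left(-222\right) \frac{1}{94} - \frac{31}{14} = - \frac{111}{47} - \frac{31}{14} = - \frac{3011}{658} \approx -4.576$)
$- \frac{-65 - 272}{41 + s} = - \frac{-65 - 272}{41 - \frac{3011}{658}} = - \frac{-337}{\frac{23967}{658}} = - \frac{\left(-337\right) 658}{23967} = \left(-1\right) \left(- \frac{221746}{23967}\right) = \frac{221746}{23967}$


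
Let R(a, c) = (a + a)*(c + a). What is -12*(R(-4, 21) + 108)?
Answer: 336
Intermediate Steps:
R(a, c) = 2*a*(a + c) (R(a, c) = (2*a)*(a + c) = 2*a*(a + c))
-12*(R(-4, 21) + 108) = -12*(2*(-4)*(-4 + 21) + 108) = -12*(2*(-4)*17 + 108) = -12*(-136 + 108) = -12*(-28) = 336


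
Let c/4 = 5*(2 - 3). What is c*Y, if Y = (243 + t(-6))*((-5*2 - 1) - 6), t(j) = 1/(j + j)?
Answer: 247775/3 ≈ 82592.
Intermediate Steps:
c = -20 (c = 4*(5*(2 - 3)) = 4*(5*(-1)) = 4*(-5) = -20)
t(j) = 1/(2*j)
Y = -49555/12 (Y = (243 + (½)/(-6))*((-5*2 - 1) - 6) = (243 + (½)*(-⅙))*((-10 - 1) - 6) = (243 - 1/12)*(-11 - 6) = (2915/12)*(-17) = -49555/12 ≈ -4129.6)
c*Y = -20*(-49555/12) = 247775/3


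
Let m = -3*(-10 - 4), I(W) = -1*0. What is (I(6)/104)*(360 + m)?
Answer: 0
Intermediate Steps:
I(W) = 0
m = 42 (m = -3*(-14) = 42)
(I(6)/104)*(360 + m) = (0/104)*(360 + 42) = (0*(1/104))*402 = 0*402 = 0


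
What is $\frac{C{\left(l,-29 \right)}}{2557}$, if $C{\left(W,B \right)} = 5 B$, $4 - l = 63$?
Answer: $- \frac{145}{2557} \approx -0.056707$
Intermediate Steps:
$l = -59$ ($l = 4 - 63 = -59$)
$\frac{C{\left(l,-29 \right)}}{2557} = \frac{5 \left(-29\right)}{2557} = \left(-145\right) \frac{1}{2557} = - \frac{145}{2557}$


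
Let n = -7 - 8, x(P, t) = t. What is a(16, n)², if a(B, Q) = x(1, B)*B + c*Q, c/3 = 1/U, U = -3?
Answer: 73441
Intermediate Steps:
n = -15
c = -1 (c = 3/(-3) = 3*(-⅓) = -1)
a(B, Q) = B² - Q (a(B, Q) = B*B - Q = B² - Q)
a(16, n)² = (16² - 1*(-15))² = (256 + 15)² = 271² = 73441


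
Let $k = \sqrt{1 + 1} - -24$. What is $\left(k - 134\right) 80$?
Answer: $-8800 + 80 \sqrt{2} \approx -8686.9$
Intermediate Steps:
$k = 24 + \sqrt{2}$ ($k = \sqrt{2} + 24 = 24 + \sqrt{2} \approx 25.414$)
$\left(k - 134\right) 80 = \left(\left(24 + \sqrt{2}\right) - 134\right) 80 = \left(-110 + \sqrt{2}\right) 80 = -8800 + 80 \sqrt{2}$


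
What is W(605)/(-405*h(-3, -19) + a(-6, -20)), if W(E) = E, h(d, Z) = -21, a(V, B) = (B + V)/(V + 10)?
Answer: 1210/16997 ≈ 0.071189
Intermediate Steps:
a(V, B) = (B + V)/(10 + V)
W(605)/(-405*h(-3, -19) + a(-6, -20)) = 605/(-405*(-21) + (-20 - 6)/(10 - 6)) = 605/(8505 - 26/4) = 605/(8505 + (1/4)*(-26)) = 605/(8505 - 13/2) = 605/(16997/2) = 605*(2/16997) = 1210/16997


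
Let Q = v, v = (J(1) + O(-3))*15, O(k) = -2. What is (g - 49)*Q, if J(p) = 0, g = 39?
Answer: 300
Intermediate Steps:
v = -30 (v = (0 - 2)*15 = -2*15 = -30)
Q = -30
(g - 49)*Q = (39 - 49)*(-30) = -10*(-30) = 300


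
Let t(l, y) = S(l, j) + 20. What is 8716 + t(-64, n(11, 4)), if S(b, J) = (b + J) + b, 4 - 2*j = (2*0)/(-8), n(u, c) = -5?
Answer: 8610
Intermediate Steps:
j = 2 (j = 2 - 2*0/(2*(-8)) = 2 - 0*(-1)/8 = 2 - 1/2*0 = 2 + 0 = 2)
S(b, J) = J + 2*b (S(b, J) = (J + b) + b = J + 2*b)
t(l, y) = 22 + 2*l (t(l, y) = (2 + 2*l) + 20 = 22 + 2*l)
8716 + t(-64, n(11, 4)) = 8716 + (22 + 2*(-64)) = 8716 + (22 - 128) = 8716 - 106 = 8610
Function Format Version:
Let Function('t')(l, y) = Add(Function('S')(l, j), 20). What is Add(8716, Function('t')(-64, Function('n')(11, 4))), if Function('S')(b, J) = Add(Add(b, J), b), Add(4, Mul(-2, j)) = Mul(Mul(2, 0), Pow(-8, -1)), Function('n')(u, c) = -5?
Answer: 8610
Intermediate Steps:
j = 2 (j = Add(2, Mul(Rational(-1, 2), Mul(Mul(2, 0), Pow(-8, -1)))) = Add(2, Mul(Rational(-1, 2), Mul(0, Rational(-1, 8)))) = Add(2, Mul(Rational(-1, 2), 0)) = Add(2, 0) = 2)
Function('S')(b, J) = Add(J, Mul(2, b)) (Function('S')(b, J) = Add(Add(J, b), b) = Add(J, Mul(2, b)))
Function('t')(l, y) = Add(22, Mul(2, l)) (Function('t')(l, y) = Add(Add(2, Mul(2, l)), 20) = Add(22, Mul(2, l)))
Add(8716, Function('t')(-64, Function('n')(11, 4))) = Add(8716, Add(22, Mul(2, -64))) = Add(8716, Add(22, -128)) = Add(8716, -106) = 8610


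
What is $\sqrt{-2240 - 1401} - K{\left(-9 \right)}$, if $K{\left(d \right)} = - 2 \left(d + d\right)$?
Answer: $-36 + i \sqrt{3641} \approx -36.0 + 60.341 i$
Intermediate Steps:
$K{\left(d \right)} = - 4 d$ ($K{\left(d \right)} = - 2 \cdot 2 d = - 4 d$)
$\sqrt{-2240 - 1401} - K{\left(-9 \right)} = \sqrt{-2240 - 1401} - \left(-4\right) \left(-9\right) = \sqrt{-3641} - 36 = i \sqrt{3641} - 36 = -36 + i \sqrt{3641}$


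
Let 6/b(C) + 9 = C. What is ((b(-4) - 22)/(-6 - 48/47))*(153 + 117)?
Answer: 123516/143 ≈ 863.75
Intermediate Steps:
b(C) = 6/(-9 + C)
((b(-4) - 22)/(-6 - 48/47))*(153 + 117) = ((6/(-9 - 4) - 22)/(-6 - 48/47))*(153 + 117) = ((6/(-13) - 22)/(-6 - 48*1/47))*270 = ((6*(-1/13) - 22)/(-6 - 48/47))*270 = ((-6/13 - 22)/(-330/47))*270 = -292/13*(-47/330)*270 = (6862/2145)*270 = 123516/143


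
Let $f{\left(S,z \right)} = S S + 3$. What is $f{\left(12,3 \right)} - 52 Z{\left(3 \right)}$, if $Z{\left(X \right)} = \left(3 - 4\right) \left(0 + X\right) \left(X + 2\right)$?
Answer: $927$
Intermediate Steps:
$f{\left(S,z \right)} = 3 + S^{2}$ ($f{\left(S,z \right)} = S^{2} + 3 = 3 + S^{2}$)
$Z{\left(X \right)} = - X \left(2 + X\right)$
$f{\left(12,3 \right)} - 52 Z{\left(3 \right)} = \left(3 + 12^{2}\right) - 52 \left(\left(-1\right) 3 \left(2 + 3\right)\right) = \left(3 + 144\right) - 52 \left(\left(-1\right) 3 \cdot 5\right) = 147 - -780 = 147 + 780 = 927$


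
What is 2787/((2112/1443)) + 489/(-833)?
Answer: 1116331395/586432 ≈ 1903.6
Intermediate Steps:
2787/((2112/1443)) + 489/(-833) = 2787/((2112*(1/1443))) + 489*(-1/833) = 2787/(704/481) - 489/833 = 2787*(481/704) - 489/833 = 1340547/704 - 489/833 = 1116331395/586432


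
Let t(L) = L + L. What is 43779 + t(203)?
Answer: 44185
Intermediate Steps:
t(L) = 2*L
43779 + t(203) = 43779 + 2*203 = 43779 + 406 = 44185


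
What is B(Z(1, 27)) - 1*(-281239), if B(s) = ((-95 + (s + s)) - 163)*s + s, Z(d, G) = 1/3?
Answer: 2530382/9 ≈ 2.8115e+5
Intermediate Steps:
Z(d, G) = ⅓
B(s) = s + s*(-258 + 2*s) (B(s) = ((-95 + 2*s) - 163)*s + s = (-258 + 2*s)*s + s = s*(-258 + 2*s) + s = s + s*(-258 + 2*s))
B(Z(1, 27)) - 1*(-281239) = (-257 + 2*(⅓))/3 - 1*(-281239) = (-257 + ⅔)/3 + 281239 = (⅓)*(-769/3) + 281239 = -769/9 + 281239 = 2530382/9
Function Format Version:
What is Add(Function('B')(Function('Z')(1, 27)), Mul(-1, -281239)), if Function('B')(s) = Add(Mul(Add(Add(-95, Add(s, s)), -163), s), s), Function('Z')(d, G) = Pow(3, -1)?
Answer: Rational(2530382, 9) ≈ 2.8115e+5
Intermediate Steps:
Function('Z')(d, G) = Rational(1, 3)
Function('B')(s) = Add(s, Mul(s, Add(-258, Mul(2, s)))) (Function('B')(s) = Add(Mul(Add(Add(-95, Mul(2, s)), -163), s), s) = Add(Mul(Add(-258, Mul(2, s)), s), s) = Add(Mul(s, Add(-258, Mul(2, s))), s) = Add(s, Mul(s, Add(-258, Mul(2, s)))))
Add(Function('B')(Function('Z')(1, 27)), Mul(-1, -281239)) = Add(Mul(Rational(1, 3), Add(-257, Mul(2, Rational(1, 3)))), Mul(-1, -281239)) = Add(Mul(Rational(1, 3), Add(-257, Rational(2, 3))), 281239) = Add(Mul(Rational(1, 3), Rational(-769, 3)), 281239) = Add(Rational(-769, 9), 281239) = Rational(2530382, 9)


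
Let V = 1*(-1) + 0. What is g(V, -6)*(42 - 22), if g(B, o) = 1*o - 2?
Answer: -160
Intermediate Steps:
V = -1 (V = -1 + 0 = -1)
g(B, o) = -2 + o (g(B, o) = o - 2 = -2 + o)
g(V, -6)*(42 - 22) = (-2 - 6)*(42 - 22) = -8*20 = -160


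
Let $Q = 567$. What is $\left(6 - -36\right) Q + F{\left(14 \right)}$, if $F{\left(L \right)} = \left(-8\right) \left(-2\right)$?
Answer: $23830$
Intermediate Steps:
$F{\left(L \right)} = 16$
$\left(6 - -36\right) Q + F{\left(14 \right)} = \left(6 - -36\right) 567 + 16 = \left(6 + 36\right) 567 + 16 = 42 \cdot 567 + 16 = 23814 + 16 = 23830$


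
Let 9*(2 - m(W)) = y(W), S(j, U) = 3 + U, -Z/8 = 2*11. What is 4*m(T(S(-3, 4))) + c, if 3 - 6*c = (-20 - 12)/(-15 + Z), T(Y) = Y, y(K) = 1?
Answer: 27599/3438 ≈ 8.0276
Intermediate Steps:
Z = -176 (Z = -16*11 = -8*22 = -176)
m(W) = 17/9 (m(W) = 2 - 1/9*1 = 2 - 1/9 = 17/9)
c = 541/1146 (c = 1/2 - (-20 - 12)/(6*(-15 - 176)) = 1/2 - (-16)/(3*(-191)) = 1/2 - (-16)*(-1)/(3*191) = 1/2 - 1/6*32/191 = 1/2 - 16/573 = 541/1146 ≈ 0.47208)
4*m(T(S(-3, 4))) + c = 4*(17/9) + 541/1146 = 68/9 + 541/1146 = 27599/3438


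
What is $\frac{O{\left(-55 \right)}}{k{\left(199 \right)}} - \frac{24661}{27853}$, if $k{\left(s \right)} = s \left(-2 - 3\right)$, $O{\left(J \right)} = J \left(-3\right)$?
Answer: $- \frac{832384}{791821} \approx -1.0512$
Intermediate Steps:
$O{\left(J \right)} = - 3 J$
$k{\left(s \right)} = - 5 s$ ($k{\left(s \right)} = s \left(-5\right) = - 5 s$)
$\frac{O{\left(-55 \right)}}{k{\left(199 \right)}} - \frac{24661}{27853} = \frac{\left(-3\right) \left(-55\right)}{\left(-5\right) 199} - \frac{24661}{27853} = \frac{165}{-995} - \frac{3523}{3979} = 165 \left(- \frac{1}{995}\right) - \frac{3523}{3979} = - \frac{33}{199} - \frac{3523}{3979} = - \frac{832384}{791821}$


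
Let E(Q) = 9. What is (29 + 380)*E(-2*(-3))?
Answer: 3681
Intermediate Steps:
(29 + 380)*E(-2*(-3)) = (29 + 380)*9 = 409*9 = 3681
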